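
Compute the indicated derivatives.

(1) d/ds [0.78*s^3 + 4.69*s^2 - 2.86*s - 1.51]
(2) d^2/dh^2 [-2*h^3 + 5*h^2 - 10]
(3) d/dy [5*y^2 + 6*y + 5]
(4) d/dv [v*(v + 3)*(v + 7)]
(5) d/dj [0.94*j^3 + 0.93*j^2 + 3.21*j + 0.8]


(1) = 2.34*s^2 + 9.38*s - 2.86
(2) = 10 - 12*h
(3) = 10*y + 6
(4) = 3*v^2 + 20*v + 21
(5) = 2.82*j^2 + 1.86*j + 3.21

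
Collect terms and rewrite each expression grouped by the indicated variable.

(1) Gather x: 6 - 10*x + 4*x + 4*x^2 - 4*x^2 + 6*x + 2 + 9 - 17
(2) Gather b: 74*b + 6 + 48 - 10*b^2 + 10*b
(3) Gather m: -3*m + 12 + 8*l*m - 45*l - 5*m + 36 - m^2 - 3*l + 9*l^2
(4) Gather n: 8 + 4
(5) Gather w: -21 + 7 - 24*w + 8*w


(1) = 0
(2) = -10*b^2 + 84*b + 54
(3) = 9*l^2 - 48*l - m^2 + m*(8*l - 8) + 48
(4) = 12
(5) = -16*w - 14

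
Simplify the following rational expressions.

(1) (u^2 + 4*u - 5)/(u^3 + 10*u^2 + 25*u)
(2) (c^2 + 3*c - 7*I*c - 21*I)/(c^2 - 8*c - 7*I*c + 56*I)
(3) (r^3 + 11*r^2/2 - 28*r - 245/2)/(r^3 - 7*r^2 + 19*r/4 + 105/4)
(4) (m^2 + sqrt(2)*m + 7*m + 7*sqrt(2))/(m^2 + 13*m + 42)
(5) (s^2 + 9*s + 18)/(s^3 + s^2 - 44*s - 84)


(1) = (u - 1)/(u^2 + 5*u)
(2) = (c + 3)/(c - 8)
(3) = (4*r^2 + 42*r + 98)/(4*r^2 - 8*r - 21)
(4) = (m + sqrt(2))/(m + 6)
(5) = (s + 3)/(s^2 - 5*s - 14)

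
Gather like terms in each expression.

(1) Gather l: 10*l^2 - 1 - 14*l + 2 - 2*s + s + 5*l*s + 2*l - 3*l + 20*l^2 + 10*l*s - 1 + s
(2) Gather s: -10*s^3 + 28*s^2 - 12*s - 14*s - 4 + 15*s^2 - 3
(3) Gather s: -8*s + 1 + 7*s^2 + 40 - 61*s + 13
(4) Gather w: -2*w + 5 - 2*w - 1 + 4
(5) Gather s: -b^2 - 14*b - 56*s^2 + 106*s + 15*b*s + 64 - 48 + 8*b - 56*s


(1) = 30*l^2 + l*(15*s - 15)
(2) = -10*s^3 + 43*s^2 - 26*s - 7
(3) = 7*s^2 - 69*s + 54
(4) = 8 - 4*w
(5) = -b^2 - 6*b - 56*s^2 + s*(15*b + 50) + 16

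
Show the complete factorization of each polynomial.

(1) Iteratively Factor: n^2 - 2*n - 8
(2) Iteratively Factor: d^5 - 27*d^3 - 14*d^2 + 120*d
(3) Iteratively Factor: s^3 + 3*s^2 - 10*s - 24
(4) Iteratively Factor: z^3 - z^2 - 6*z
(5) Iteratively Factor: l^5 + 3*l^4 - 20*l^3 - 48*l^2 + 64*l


(1) = (n + 2)*(n - 4)
(2) = (d + 3)*(d^4 - 3*d^3 - 18*d^2 + 40*d) = d*(d + 3)*(d^3 - 3*d^2 - 18*d + 40) = d*(d - 5)*(d + 3)*(d^2 + 2*d - 8) = d*(d - 5)*(d + 3)*(d + 4)*(d - 2)
(3) = (s + 4)*(s^2 - s - 6) = (s - 3)*(s + 4)*(s + 2)
(4) = (z - 3)*(z^2 + 2*z) = z*(z - 3)*(z + 2)
(5) = (l + 4)*(l^4 - l^3 - 16*l^2 + 16*l) = (l + 4)^2*(l^3 - 5*l^2 + 4*l) = (l - 4)*(l + 4)^2*(l^2 - l) = (l - 4)*(l - 1)*(l + 4)^2*(l)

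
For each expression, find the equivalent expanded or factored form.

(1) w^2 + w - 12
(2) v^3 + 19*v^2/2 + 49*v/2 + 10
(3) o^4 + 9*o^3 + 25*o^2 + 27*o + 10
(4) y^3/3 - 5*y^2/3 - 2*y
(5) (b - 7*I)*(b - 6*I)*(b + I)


(1) = (w - 3)*(w + 4)
(2) = (v + 1/2)*(v + 4)*(v + 5)
(3) = (o + 1)^2*(o + 2)*(o + 5)
(4) = y*(y/3 + 1/3)*(y - 6)
(5) = b^3 - 12*I*b^2 - 29*b - 42*I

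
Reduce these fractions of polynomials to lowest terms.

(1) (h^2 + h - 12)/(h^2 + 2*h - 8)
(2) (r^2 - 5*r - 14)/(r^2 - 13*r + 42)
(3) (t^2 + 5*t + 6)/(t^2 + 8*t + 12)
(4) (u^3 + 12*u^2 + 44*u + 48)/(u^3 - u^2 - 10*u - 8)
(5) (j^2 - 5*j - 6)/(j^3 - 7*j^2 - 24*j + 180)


(1) = (h - 3)/(h - 2)
(2) = (r + 2)/(r - 6)
(3) = (t + 3)/(t + 6)
(4) = (u^2 + 10*u + 24)/(u^2 - 3*u - 4)
(5) = (j + 1)/(j^2 - j - 30)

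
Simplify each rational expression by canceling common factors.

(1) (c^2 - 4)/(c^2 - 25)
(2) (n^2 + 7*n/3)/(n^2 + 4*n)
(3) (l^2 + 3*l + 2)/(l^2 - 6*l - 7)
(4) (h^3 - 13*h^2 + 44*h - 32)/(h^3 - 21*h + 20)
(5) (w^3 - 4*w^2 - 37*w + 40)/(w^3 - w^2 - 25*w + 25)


(1) = (c^2 - 4)/(c^2 - 25)
(2) = (3*n + 7)/(3*n + 12)
(3) = (l + 2)/(l - 7)
(4) = (h - 8)/(h + 5)
(5) = (w - 8)/(w - 5)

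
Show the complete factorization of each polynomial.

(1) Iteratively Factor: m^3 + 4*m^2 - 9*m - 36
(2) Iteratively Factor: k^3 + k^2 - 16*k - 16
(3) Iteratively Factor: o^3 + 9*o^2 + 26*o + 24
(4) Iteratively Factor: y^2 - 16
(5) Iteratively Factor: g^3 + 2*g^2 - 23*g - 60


(1) = (m + 4)*(m^2 - 9) = (m - 3)*(m + 4)*(m + 3)
(2) = (k + 1)*(k^2 - 16) = (k + 1)*(k + 4)*(k - 4)
(3) = (o + 4)*(o^2 + 5*o + 6) = (o + 2)*(o + 4)*(o + 3)
(4) = (y + 4)*(y - 4)
(5) = (g + 3)*(g^2 - g - 20) = (g - 5)*(g + 3)*(g + 4)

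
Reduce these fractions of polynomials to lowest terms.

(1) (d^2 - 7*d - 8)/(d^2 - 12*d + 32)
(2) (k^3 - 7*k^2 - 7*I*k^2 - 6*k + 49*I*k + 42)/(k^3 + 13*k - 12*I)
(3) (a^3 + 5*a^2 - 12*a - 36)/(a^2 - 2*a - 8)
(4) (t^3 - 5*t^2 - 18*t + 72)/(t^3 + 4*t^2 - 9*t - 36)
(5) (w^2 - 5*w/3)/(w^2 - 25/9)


(1) = (d + 1)/(d - 4)
(2) = (k^2 + k*(-7 - 6*I) + 42*I)/(k^2 + I*k + 12)
(3) = (a^2 + 3*a - 18)/(a - 4)
(4) = (t - 6)/(t + 3)
(5) = 3*w/(3*w + 5)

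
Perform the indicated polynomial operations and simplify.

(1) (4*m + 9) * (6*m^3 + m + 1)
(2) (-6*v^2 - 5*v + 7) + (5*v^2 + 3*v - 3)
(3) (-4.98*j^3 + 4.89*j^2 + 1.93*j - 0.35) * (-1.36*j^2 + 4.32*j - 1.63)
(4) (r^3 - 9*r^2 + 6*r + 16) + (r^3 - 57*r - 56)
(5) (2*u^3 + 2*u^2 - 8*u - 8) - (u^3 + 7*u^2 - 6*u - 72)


(1) = 24*m^4 + 54*m^3 + 4*m^2 + 13*m + 9
(2) = -v^2 - 2*v + 4
(3) = 6.7728*j^5 - 28.164*j^4 + 26.6174*j^3 + 0.8429*j^2 - 4.6579*j + 0.5705
(4) = 2*r^3 - 9*r^2 - 51*r - 40
(5) = u^3 - 5*u^2 - 2*u + 64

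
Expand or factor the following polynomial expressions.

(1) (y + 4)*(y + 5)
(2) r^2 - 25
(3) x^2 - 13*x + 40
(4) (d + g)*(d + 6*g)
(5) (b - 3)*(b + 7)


(1) = y^2 + 9*y + 20
(2) = (r - 5)*(r + 5)
(3) = (x - 8)*(x - 5)
(4) = d^2 + 7*d*g + 6*g^2
(5) = b^2 + 4*b - 21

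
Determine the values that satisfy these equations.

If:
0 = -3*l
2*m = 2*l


Then:
l = 0
m = 0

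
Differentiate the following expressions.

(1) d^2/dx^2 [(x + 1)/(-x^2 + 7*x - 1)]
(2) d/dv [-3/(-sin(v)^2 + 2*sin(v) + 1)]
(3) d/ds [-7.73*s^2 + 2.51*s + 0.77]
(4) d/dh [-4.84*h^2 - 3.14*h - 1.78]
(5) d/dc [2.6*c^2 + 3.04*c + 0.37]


(1) = 2*(3*(x - 2)*(x^2 - 7*x + 1) - (x + 1)*(2*x - 7)^2)/(x^2 - 7*x + 1)^3
(2) = 6*(1 - sin(v))*cos(v)/(2*sin(v) + cos(v)^2)^2
(3) = 2.51 - 15.46*s
(4) = -9.68*h - 3.14
(5) = 5.2*c + 3.04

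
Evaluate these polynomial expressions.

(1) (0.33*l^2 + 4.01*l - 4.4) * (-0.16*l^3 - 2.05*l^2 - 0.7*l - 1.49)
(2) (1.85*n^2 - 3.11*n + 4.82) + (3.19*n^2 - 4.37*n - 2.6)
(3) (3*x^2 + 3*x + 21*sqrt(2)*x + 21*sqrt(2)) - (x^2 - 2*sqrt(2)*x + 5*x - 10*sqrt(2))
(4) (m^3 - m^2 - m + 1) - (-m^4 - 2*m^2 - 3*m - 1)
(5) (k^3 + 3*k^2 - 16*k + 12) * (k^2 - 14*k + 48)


(1) = -0.0528*l^5 - 1.3181*l^4 - 7.7475*l^3 + 5.7213*l^2 - 2.8949*l + 6.556
(2) = 5.04*n^2 - 7.48*n + 2.22
(3) = 2*x^2 - 2*x + 23*sqrt(2)*x + 31*sqrt(2)
(4) = m^4 + m^3 + m^2 + 2*m + 2
(5) = k^5 - 11*k^4 - 10*k^3 + 380*k^2 - 936*k + 576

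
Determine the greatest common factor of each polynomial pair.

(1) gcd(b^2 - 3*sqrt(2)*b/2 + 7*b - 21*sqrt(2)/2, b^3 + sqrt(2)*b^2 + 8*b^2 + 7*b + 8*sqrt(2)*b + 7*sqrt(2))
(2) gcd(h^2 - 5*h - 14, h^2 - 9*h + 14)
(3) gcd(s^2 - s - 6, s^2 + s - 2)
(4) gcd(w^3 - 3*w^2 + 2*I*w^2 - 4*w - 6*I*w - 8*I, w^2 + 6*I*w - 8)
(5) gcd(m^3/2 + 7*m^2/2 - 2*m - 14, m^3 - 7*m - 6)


(1) = b + 7
(2) = h - 7
(3) = gcd((s - 3)*(s + 2), (s - 1)*(s + 2)) = s + 2
(4) = w + 2*I
(5) = gcd((m/2 + 1)*(m - 2)*(m + 7), (m - 3)*(m + 1)*(m + 2)) = m + 2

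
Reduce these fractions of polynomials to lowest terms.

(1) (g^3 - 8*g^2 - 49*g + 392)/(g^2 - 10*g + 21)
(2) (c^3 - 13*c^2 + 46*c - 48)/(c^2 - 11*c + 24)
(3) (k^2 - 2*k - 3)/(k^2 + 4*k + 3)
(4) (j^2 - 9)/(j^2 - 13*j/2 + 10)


(1) = (g^2 - g - 56)/(g - 3)
(2) = c - 2
(3) = (k - 3)/(k + 3)
(4) = (2*j^2 - 18)/(2*j^2 - 13*j + 20)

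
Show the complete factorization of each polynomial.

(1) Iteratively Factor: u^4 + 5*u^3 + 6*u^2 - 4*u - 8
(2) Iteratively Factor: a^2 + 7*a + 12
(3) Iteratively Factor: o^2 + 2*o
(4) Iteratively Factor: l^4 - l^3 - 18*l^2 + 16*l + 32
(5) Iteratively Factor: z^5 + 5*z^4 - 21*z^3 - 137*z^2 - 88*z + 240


(1) = (u + 2)*(u^3 + 3*u^2 - 4) = (u + 2)^2*(u^2 + u - 2) = (u + 2)^3*(u - 1)
(2) = (a + 3)*(a + 4)
(3) = (o)*(o + 2)
(4) = (l - 4)*(l^3 + 3*l^2 - 6*l - 8) = (l - 4)*(l + 1)*(l^2 + 2*l - 8) = (l - 4)*(l - 2)*(l + 1)*(l + 4)
(5) = (z + 4)*(z^4 + z^3 - 25*z^2 - 37*z + 60) = (z - 1)*(z + 4)*(z^3 + 2*z^2 - 23*z - 60) = (z - 1)*(z + 3)*(z + 4)*(z^2 - z - 20) = (z - 5)*(z - 1)*(z + 3)*(z + 4)*(z + 4)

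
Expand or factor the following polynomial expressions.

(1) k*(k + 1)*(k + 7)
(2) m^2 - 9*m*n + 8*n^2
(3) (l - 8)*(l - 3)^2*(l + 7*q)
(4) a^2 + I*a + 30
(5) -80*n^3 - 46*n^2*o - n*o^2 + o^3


(1) = k^3 + 8*k^2 + 7*k
(2) = (m - 8*n)*(m - n)
(3) = l^4 + 7*l^3*q - 14*l^3 - 98*l^2*q + 57*l^2 + 399*l*q - 72*l - 504*q
(4) = (a - 5*I)*(a + 6*I)
(5) = (-8*n + o)*(2*n + o)*(5*n + o)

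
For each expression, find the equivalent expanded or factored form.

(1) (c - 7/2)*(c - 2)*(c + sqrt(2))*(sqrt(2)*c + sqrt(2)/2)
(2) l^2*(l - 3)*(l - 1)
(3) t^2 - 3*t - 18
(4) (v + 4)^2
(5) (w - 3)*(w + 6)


(1) = sqrt(2)*c^4 - 5*sqrt(2)*c^3 + 2*c^3 - 10*c^2 + 17*sqrt(2)*c^2/4 + 7*sqrt(2)*c/2 + 17*c/2 + 7
(2) = l^4 - 4*l^3 + 3*l^2
(3) = (t - 6)*(t + 3)
(4) = v^2 + 8*v + 16
(5) = w^2 + 3*w - 18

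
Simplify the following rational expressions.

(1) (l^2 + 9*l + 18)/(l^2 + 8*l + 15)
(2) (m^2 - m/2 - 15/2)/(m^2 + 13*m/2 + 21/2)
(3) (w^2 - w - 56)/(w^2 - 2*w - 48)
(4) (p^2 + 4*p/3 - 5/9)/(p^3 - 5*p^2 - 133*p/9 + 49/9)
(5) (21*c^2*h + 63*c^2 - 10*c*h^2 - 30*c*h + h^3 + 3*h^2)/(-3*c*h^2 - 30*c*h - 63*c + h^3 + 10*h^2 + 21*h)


(1) = (l + 6)/(l + 5)
(2) = (2*m^2 - m - 15)/(2*m^2 + 13*m + 21)
(3) = (w + 7)/(w + 6)
(4) = (3*p + 5)/(3*p^2 - 14*p - 49)
(5) = (-7*c + h)/(h + 7)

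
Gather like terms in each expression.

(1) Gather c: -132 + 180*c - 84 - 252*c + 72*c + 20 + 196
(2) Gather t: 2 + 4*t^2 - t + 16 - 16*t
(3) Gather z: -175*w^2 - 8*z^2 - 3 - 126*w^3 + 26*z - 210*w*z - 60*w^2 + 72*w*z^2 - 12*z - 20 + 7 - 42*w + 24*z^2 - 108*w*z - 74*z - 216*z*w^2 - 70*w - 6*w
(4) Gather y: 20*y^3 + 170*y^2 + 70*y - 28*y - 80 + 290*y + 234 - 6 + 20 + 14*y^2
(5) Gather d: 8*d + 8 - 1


(1) = 0
(2) = 4*t^2 - 17*t + 18
(3) = -126*w^3 - 235*w^2 - 118*w + z^2*(72*w + 16) + z*(-216*w^2 - 318*w - 60) - 16
(4) = 20*y^3 + 184*y^2 + 332*y + 168
(5) = 8*d + 7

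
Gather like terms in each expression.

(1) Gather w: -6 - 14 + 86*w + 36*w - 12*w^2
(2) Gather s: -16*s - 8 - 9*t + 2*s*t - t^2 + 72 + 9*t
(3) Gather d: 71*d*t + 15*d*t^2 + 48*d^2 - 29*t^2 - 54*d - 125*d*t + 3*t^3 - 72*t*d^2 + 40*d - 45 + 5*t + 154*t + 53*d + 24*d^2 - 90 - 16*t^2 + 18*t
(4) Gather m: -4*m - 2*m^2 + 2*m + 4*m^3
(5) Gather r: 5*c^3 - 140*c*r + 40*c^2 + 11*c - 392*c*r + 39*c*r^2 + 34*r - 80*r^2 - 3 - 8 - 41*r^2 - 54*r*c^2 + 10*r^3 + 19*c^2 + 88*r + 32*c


(1) = -12*w^2 + 122*w - 20
(2) = s*(2*t - 16) - t^2 + 64
(3) = d^2*(72 - 72*t) + d*(15*t^2 - 54*t + 39) + 3*t^3 - 45*t^2 + 177*t - 135
(4) = 4*m^3 - 2*m^2 - 2*m
(5) = 5*c^3 + 59*c^2 + 43*c + 10*r^3 + r^2*(39*c - 121) + r*(-54*c^2 - 532*c + 122) - 11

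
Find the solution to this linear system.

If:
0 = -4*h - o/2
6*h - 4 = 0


Then:
h = 2/3
o = -16/3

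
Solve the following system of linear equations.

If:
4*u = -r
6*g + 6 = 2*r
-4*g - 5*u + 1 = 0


Then:
g = 19
r = 60
u = -15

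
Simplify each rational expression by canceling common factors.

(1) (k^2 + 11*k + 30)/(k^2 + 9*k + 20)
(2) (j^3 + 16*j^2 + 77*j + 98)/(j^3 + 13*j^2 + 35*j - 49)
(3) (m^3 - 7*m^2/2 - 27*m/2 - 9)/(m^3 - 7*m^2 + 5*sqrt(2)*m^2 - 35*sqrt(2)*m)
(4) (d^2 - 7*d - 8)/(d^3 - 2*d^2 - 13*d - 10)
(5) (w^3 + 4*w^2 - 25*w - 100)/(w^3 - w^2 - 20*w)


(1) = (k + 6)/(k + 4)
(2) = (j + 2)/(j - 1)
(3) = (2*m^3 - 7*m^2 - 27*m - 18)/(2*m^3 + m^2*(-14 + 10*sqrt(2)) - 70*sqrt(2)*m)
(4) = (d - 8)/(d^2 - 3*d - 10)
(5) = (w + 5)/w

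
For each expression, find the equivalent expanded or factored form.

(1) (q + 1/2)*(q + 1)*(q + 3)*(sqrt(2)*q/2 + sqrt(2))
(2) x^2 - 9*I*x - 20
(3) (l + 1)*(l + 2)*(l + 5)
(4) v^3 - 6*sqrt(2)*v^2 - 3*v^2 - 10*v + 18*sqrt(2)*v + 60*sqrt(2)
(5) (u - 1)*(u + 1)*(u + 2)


(1) = sqrt(2)*q^4/2 + 13*sqrt(2)*q^3/4 + 7*sqrt(2)*q^2 + 23*sqrt(2)*q/4 + 3*sqrt(2)/2
(2) = (x - 5*I)*(x - 4*I)
(3) = l^3 + 8*l^2 + 17*l + 10
(4) = (v - 5)*(v + 2)*(v - 6*sqrt(2))
(5) = u^3 + 2*u^2 - u - 2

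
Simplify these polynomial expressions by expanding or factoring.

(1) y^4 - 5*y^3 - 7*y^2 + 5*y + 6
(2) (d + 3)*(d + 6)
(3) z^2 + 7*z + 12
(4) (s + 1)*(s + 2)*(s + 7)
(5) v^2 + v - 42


(1) = (y - 6)*(y - 1)*(y + 1)^2
(2) = d^2 + 9*d + 18
(3) = (z + 3)*(z + 4)
(4) = s^3 + 10*s^2 + 23*s + 14
(5) = (v - 6)*(v + 7)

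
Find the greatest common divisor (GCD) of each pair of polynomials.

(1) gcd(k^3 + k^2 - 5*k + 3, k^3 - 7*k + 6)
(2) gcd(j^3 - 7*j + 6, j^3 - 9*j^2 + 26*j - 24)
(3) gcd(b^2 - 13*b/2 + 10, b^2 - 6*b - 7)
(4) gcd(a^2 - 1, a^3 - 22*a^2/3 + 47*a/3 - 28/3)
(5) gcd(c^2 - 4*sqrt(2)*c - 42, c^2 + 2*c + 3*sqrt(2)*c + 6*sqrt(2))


(1) = k^2 + 2*k - 3
(2) = j - 2
(3) = gcd((b - 4)*(b - 5/2), (b - 7)*(b + 1)) = 1
(4) = a - 1
(5) = gcd((c - 7*sqrt(2))*(c + 3*sqrt(2)), (c + 2)*(c + 3*sqrt(2))) = c + 3*sqrt(2)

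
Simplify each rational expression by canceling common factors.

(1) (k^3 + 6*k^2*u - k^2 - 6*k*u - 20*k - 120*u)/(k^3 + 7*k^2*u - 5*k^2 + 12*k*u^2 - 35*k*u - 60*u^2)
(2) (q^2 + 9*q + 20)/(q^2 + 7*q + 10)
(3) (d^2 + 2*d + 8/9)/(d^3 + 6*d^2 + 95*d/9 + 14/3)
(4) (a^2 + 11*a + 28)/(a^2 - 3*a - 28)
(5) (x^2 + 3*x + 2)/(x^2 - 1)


(1) = (k^2 + 6*k*u + 4*k + 24*u)/(k^2 + 7*k*u + 12*u^2)
(2) = (q + 4)/(q + 2)
(3) = (3*d + 4)/(3*d^2 + 16*d + 21)
(4) = (a + 7)/(a - 7)
(5) = (x + 2)/(x - 1)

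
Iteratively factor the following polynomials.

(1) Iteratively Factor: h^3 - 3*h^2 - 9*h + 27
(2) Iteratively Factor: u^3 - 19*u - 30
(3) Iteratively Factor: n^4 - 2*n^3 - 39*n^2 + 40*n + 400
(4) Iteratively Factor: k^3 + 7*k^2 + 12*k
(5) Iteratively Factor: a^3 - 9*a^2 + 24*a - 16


(1) = (h - 3)*(h^2 - 9) = (h - 3)^2*(h + 3)
(2) = (u + 2)*(u^2 - 2*u - 15) = (u - 5)*(u + 2)*(u + 3)
(3) = (n + 4)*(n^3 - 6*n^2 - 15*n + 100) = (n - 5)*(n + 4)*(n^2 - n - 20) = (n - 5)*(n + 4)^2*(n - 5)
(4) = (k + 4)*(k^2 + 3*k) = k*(k + 4)*(k + 3)
(5) = (a - 4)*(a^2 - 5*a + 4) = (a - 4)^2*(a - 1)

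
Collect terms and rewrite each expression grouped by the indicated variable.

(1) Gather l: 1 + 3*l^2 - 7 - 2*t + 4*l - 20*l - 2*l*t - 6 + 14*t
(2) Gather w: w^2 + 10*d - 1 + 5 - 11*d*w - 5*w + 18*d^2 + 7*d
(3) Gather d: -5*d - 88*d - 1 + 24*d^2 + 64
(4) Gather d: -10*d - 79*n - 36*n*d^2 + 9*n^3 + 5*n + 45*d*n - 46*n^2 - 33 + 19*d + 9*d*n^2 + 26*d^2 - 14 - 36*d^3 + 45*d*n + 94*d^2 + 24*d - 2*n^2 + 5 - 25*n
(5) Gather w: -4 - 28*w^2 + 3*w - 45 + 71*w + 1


(1) = 3*l^2 + l*(-2*t - 16) + 12*t - 12
(2) = 18*d^2 + 17*d + w^2 + w*(-11*d - 5) + 4
(3) = 24*d^2 - 93*d + 63
(4) = -36*d^3 + d^2*(120 - 36*n) + d*(9*n^2 + 90*n + 33) + 9*n^3 - 48*n^2 - 99*n - 42
(5) = -28*w^2 + 74*w - 48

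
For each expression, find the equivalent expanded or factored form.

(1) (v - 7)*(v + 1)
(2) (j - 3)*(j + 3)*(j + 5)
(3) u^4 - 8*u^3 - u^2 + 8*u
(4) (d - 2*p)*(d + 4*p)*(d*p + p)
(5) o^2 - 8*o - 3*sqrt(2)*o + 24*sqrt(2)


(1) = v^2 - 6*v - 7
(2) = j^3 + 5*j^2 - 9*j - 45
(3) = u*(u - 8)*(u - 1)*(u + 1)
(4) = d^3*p + 2*d^2*p^2 + d^2*p - 8*d*p^3 + 2*d*p^2 - 8*p^3
(5) = (o - 8)*(o - 3*sqrt(2))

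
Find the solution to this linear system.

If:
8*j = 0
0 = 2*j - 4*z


Then:
j = 0
z = 0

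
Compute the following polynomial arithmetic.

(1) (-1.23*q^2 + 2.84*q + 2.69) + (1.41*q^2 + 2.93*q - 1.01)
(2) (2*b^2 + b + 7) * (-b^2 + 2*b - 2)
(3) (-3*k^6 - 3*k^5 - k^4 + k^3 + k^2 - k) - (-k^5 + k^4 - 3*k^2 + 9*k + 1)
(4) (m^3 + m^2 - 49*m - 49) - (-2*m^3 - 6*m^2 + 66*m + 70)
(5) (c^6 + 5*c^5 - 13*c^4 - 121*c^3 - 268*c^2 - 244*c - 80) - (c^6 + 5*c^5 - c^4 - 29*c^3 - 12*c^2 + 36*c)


(1) = 0.18*q^2 + 5.77*q + 1.68
(2) = -2*b^4 + 3*b^3 - 9*b^2 + 12*b - 14
(3) = -3*k^6 - 2*k^5 - 2*k^4 + k^3 + 4*k^2 - 10*k - 1
(4) = 3*m^3 + 7*m^2 - 115*m - 119
(5) = -12*c^4 - 92*c^3 - 256*c^2 - 280*c - 80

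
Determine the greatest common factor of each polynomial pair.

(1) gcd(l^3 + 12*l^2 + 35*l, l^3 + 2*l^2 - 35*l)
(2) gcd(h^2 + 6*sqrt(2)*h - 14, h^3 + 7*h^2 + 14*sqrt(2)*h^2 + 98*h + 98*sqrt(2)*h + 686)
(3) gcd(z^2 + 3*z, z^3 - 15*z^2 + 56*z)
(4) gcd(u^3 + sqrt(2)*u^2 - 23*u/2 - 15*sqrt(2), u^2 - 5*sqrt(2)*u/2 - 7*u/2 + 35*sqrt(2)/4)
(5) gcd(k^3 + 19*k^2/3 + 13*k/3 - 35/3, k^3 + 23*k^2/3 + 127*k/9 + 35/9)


(1) = gcd(l*(l + 5)*(l + 7), l*(l - 5)*(l + 7)) = l^2 + 7*l
(2) = h + 7*sqrt(2)
(3) = z
(4) = u - 5*sqrt(2)/2
(5) = gcd((k - 1)*(k + 7/3)*(k + 5), (k + 1/3)*(k + 7/3)*(k + 5)) = k^2 + 22*k/3 + 35/3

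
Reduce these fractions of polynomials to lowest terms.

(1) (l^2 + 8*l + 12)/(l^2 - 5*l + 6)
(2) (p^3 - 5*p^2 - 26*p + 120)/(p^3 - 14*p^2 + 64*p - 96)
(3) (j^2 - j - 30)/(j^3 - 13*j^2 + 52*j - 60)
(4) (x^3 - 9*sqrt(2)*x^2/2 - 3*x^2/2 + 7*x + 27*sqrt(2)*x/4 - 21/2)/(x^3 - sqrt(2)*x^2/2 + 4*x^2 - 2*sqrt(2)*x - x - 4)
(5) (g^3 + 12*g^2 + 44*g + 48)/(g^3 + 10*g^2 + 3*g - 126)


(1) = (l^2 + 8*l + 12)/(l^2 - 5*l + 6)
(2) = (p + 5)/(p - 4)
(3) = (j + 5)/(j^2 - 7*j + 10)
(4) = (8*x^2 + x*(-28*sqrt(2) - 12) + 42*sqrt(2))/(8*x^2 + x*(4*sqrt(2) + 32) + 16*sqrt(2))
(5) = (g^2 + 6*g + 8)/(g^2 + 4*g - 21)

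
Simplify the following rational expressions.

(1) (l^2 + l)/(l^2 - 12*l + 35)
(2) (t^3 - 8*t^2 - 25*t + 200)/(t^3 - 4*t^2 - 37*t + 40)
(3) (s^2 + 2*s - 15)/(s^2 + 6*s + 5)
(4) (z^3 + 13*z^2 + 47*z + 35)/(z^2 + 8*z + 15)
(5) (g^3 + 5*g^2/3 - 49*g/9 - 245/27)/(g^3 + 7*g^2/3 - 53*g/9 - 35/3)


(1) = (l^2 + l)/(l^2 - 12*l + 35)
(2) = (t - 5)/(t - 1)
(3) = (s - 3)/(s + 1)
(4) = (z^2 + 8*z + 7)/(z + 3)
(5) = (3*g + 7)/(3*g + 9)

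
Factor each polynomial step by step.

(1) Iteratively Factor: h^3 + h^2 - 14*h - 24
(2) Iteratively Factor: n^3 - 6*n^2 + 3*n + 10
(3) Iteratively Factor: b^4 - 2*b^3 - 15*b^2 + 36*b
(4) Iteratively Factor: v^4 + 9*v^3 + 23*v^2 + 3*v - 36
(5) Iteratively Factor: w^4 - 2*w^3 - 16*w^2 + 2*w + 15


(1) = (h + 2)*(h^2 - h - 12) = (h + 2)*(h + 3)*(h - 4)
(2) = (n + 1)*(n^2 - 7*n + 10) = (n - 5)*(n + 1)*(n - 2)
(3) = (b)*(b^3 - 2*b^2 - 15*b + 36) = b*(b - 3)*(b^2 + b - 12) = b*(b - 3)*(b + 4)*(b - 3)
(4) = (v - 1)*(v^3 + 10*v^2 + 33*v + 36) = (v - 1)*(v + 3)*(v^2 + 7*v + 12) = (v - 1)*(v + 3)^2*(v + 4)
(5) = (w + 1)*(w^3 - 3*w^2 - 13*w + 15) = (w - 5)*(w + 1)*(w^2 + 2*w - 3) = (w - 5)*(w - 1)*(w + 1)*(w + 3)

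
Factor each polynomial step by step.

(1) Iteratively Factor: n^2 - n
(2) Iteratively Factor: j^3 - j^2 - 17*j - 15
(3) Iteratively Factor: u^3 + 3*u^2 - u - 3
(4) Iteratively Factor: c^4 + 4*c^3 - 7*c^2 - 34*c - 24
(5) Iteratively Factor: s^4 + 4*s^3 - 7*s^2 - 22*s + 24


(1) = (n - 1)*(n)
(2) = (j - 5)*(j^2 + 4*j + 3) = (j - 5)*(j + 1)*(j + 3)
(3) = (u - 1)*(u^2 + 4*u + 3) = (u - 1)*(u + 3)*(u + 1)
(4) = (c + 1)*(c^3 + 3*c^2 - 10*c - 24) = (c - 3)*(c + 1)*(c^2 + 6*c + 8) = (c - 3)*(c + 1)*(c + 2)*(c + 4)
(5) = (s - 2)*(s^3 + 6*s^2 + 5*s - 12) = (s - 2)*(s + 3)*(s^2 + 3*s - 4) = (s - 2)*(s + 3)*(s + 4)*(s - 1)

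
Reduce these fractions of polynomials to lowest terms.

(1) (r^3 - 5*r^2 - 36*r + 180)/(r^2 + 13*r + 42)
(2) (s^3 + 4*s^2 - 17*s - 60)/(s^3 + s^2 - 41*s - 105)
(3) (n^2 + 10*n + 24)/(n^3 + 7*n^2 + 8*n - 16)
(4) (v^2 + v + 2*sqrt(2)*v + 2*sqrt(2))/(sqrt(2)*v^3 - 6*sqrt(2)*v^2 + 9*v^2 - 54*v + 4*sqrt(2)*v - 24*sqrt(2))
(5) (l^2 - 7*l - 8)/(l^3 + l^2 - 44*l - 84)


(1) = (r^2 - 11*r + 30)/(r + 7)
(2) = (s - 4)/(s - 7)
(3) = (n + 6)/(n^2 + 3*n - 4)
(4) = (v^2 + v*(1 + 2*sqrt(2)) + 2*sqrt(2))/(sqrt(2)*v^3 + v^2*(9 - 6*sqrt(2)) + v*(-54 + 4*sqrt(2)) - 24*sqrt(2))
(5) = (l^2 - 7*l - 8)/(l^3 + l^2 - 44*l - 84)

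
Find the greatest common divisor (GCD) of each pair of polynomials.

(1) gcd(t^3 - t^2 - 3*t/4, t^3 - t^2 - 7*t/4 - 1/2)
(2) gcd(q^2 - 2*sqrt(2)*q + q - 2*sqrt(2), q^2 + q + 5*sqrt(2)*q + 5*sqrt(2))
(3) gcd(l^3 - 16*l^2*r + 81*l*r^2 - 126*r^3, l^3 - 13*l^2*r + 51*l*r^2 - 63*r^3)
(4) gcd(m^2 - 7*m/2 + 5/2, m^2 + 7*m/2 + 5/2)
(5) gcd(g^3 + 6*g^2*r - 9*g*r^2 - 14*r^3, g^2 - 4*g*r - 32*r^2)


(1) = t + 1/2
(2) = q + 1
(3) = l^2 - 10*l*r + 21*r^2
(4) = 1
(5) = 1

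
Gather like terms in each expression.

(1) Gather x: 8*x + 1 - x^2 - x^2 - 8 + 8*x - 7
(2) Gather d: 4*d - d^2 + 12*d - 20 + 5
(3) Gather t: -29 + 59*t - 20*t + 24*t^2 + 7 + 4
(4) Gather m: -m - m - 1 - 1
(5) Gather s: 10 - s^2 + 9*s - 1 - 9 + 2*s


(1) = -2*x^2 + 16*x - 14
(2) = -d^2 + 16*d - 15
(3) = 24*t^2 + 39*t - 18
(4) = -2*m - 2
(5) = -s^2 + 11*s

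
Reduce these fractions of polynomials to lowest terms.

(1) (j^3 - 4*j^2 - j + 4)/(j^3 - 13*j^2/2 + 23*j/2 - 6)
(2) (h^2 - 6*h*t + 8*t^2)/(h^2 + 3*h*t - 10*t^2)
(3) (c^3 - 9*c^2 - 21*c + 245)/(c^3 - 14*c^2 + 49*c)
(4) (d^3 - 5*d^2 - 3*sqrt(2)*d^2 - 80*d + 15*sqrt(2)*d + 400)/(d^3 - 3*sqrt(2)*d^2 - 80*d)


(1) = (2*j + 2)/(2*j - 3)
(2) = (h - 4*t)/(h + 5*t)
(3) = (c + 5)/c
(4) = (d - 5)/d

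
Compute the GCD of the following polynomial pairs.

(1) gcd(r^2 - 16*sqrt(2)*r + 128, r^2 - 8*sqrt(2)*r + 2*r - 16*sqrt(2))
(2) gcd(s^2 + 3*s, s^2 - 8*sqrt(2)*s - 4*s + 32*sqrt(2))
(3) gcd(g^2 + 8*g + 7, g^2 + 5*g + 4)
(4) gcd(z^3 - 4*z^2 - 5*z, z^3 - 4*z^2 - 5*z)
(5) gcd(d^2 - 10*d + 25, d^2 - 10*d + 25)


(1) = r - 8*sqrt(2)
(2) = gcd(s*(s + 3), (s - 4)*(s - 8*sqrt(2))) = 1
(3) = g + 1
(4) = gcd(z*(z - 5)*(z + 1), z*(z - 5)*(z + 1)) = z^3 - 4*z^2 - 5*z
(5) = d^2 - 10*d + 25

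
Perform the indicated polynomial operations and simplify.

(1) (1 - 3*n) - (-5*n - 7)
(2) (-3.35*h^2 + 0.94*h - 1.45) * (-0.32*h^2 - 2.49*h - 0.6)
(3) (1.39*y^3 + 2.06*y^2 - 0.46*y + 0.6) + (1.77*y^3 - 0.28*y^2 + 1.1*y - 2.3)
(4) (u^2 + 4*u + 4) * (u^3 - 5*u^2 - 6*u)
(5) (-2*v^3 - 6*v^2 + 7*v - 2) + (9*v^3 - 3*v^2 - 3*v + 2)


(1) = 2*n + 8
(2) = 1.072*h^4 + 8.0407*h^3 + 0.1334*h^2 + 3.0465*h + 0.87
(3) = 3.16*y^3 + 1.78*y^2 + 0.64*y - 1.7
(4) = u^5 - u^4 - 22*u^3 - 44*u^2 - 24*u
(5) = 7*v^3 - 9*v^2 + 4*v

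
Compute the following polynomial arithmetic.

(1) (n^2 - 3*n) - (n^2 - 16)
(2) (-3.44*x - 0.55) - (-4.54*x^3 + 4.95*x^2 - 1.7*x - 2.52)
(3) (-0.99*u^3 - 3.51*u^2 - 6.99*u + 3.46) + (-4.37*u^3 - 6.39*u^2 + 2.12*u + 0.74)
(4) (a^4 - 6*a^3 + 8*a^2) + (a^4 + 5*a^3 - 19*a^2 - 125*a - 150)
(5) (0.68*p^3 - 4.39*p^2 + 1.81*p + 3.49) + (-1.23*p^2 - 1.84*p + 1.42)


(1) = 16 - 3*n
(2) = 4.54*x^3 - 4.95*x^2 - 1.74*x + 1.97
(3) = -5.36*u^3 - 9.9*u^2 - 4.87*u + 4.2
(4) = 2*a^4 - a^3 - 11*a^2 - 125*a - 150
(5) = 0.68*p^3 - 5.62*p^2 - 0.03*p + 4.91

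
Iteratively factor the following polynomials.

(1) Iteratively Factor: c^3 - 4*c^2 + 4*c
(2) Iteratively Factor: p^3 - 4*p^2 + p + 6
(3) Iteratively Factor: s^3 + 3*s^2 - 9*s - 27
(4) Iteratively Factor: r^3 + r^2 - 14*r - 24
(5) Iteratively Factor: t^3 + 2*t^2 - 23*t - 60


(1) = (c - 2)*(c^2 - 2*c) = (c - 2)^2*(c)
(2) = (p - 3)*(p^2 - p - 2) = (p - 3)*(p - 2)*(p + 1)
(3) = (s - 3)*(s^2 + 6*s + 9) = (s - 3)*(s + 3)*(s + 3)
(4) = (r - 4)*(r^2 + 5*r + 6) = (r - 4)*(r + 2)*(r + 3)
(5) = (t + 3)*(t^2 - t - 20) = (t - 5)*(t + 3)*(t + 4)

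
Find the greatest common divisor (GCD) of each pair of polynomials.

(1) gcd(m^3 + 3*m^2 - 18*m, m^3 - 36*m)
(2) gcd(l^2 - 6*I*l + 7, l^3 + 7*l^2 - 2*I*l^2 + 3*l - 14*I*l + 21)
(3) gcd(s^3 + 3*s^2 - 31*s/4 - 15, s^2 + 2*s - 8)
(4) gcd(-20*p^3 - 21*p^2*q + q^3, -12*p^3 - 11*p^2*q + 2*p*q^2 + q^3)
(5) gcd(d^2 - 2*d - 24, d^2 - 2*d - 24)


(1) = gcd(m*(m - 3)*(m + 6), m*(m - 6)*(m + 6)) = m^2 + 6*m
(2) = gcd((l - 7*I)*(l + I), (l + 7)*(l - 3*I)*(l + I)) = l + I
(3) = gcd((s - 5/2)*(s + 3/2)*(s + 4), (s - 2)*(s + 4)) = s + 4
(4) = 4*p^2 + 5*p*q + q^2
(5) = d^2 - 2*d - 24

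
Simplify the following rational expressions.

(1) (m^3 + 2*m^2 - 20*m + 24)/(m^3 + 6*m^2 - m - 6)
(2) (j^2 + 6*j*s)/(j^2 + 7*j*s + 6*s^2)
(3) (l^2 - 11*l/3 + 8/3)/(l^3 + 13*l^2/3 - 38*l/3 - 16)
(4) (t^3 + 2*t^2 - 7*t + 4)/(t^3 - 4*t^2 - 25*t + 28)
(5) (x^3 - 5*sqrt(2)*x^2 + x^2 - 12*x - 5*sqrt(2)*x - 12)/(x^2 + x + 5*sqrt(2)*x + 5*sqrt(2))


(1) = (m^2 - 4*m + 4)/(m^2 - 1)
(2) = j/(j + s)
(3) = (l - 1)/(l^2 + 7*l + 6)
(4) = (t - 1)/(t - 7)
(5) = (x^2 - 5*sqrt(2)*x - 12)/(x + 5*sqrt(2))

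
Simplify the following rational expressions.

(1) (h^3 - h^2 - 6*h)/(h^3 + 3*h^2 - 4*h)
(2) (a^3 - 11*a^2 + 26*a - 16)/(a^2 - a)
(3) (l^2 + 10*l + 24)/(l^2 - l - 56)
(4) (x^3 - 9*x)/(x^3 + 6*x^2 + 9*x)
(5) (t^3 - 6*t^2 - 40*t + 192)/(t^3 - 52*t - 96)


(1) = (h^2 - h - 6)/(h^2 + 3*h - 4)
(2) = (a^2 - 10*a + 16)/a
(3) = (l^2 + 10*l + 24)/(l^2 - l - 56)
(4) = (x - 3)/(x + 3)
(5) = (t - 4)/(t + 2)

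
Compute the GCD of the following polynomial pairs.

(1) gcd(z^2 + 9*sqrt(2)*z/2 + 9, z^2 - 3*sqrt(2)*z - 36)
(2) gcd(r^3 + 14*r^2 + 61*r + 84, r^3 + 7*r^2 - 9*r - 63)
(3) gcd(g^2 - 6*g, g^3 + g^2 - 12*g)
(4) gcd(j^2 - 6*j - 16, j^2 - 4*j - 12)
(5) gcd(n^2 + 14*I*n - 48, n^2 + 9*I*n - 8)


(1) = gcd((z + 3*sqrt(2)/2)*(z + 3*sqrt(2)), (z - 6*sqrt(2))*(z + 3*sqrt(2))) = z + 3*sqrt(2)
(2) = r^2 + 10*r + 21
(3) = g
(4) = gcd((j - 8)*(j + 2), (j - 6)*(j + 2)) = j + 2
(5) = gcd((n + 6*I)*(n + 8*I), (n + I)*(n + 8*I)) = n + 8*I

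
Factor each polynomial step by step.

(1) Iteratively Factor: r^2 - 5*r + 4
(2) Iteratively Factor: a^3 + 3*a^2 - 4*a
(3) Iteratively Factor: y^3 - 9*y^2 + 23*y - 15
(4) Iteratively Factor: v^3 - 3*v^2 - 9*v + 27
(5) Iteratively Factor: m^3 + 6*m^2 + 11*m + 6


(1) = (r - 1)*(r - 4)
(2) = (a + 4)*(a^2 - a) = (a - 1)*(a + 4)*(a)
(3) = (y - 3)*(y^2 - 6*y + 5) = (y - 3)*(y - 1)*(y - 5)
(4) = (v - 3)*(v^2 - 9) = (v - 3)*(v + 3)*(v - 3)
(5) = (m + 2)*(m^2 + 4*m + 3) = (m + 1)*(m + 2)*(m + 3)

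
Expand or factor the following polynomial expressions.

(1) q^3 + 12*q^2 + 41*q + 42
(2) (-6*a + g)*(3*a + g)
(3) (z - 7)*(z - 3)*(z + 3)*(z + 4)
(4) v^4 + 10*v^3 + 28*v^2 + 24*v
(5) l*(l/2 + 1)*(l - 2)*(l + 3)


(1) = (q + 2)*(q + 3)*(q + 7)
(2) = -18*a^2 - 3*a*g + g^2
(3) = z^4 - 3*z^3 - 37*z^2 + 27*z + 252
(4) = v*(v + 2)^2*(v + 6)
(5) = l^4/2 + 3*l^3/2 - 2*l^2 - 6*l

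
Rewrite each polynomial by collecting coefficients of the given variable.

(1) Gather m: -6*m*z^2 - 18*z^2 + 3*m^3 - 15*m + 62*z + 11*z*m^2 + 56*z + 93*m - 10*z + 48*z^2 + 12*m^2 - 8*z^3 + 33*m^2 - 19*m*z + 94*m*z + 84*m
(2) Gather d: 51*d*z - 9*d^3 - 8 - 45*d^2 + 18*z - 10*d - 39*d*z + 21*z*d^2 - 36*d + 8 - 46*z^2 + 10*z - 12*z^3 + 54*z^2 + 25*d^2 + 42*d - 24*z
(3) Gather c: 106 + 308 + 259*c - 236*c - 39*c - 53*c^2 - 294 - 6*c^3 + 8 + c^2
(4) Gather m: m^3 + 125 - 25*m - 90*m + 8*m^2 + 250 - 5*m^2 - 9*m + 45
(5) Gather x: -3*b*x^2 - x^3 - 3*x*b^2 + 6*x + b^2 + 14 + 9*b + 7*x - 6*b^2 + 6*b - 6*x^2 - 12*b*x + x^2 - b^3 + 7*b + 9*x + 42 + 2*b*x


(1) = 3*m^3 + m^2*(11*z + 45) + m*(-6*z^2 + 75*z + 162) - 8*z^3 + 30*z^2 + 108*z
(2) = -9*d^3 + d^2*(21*z - 20) + d*(12*z - 4) - 12*z^3 + 8*z^2 + 4*z
(3) = -6*c^3 - 52*c^2 - 16*c + 128
(4) = m^3 + 3*m^2 - 124*m + 420
(5) = -b^3 - 5*b^2 + 22*b - x^3 + x^2*(-3*b - 5) + x*(-3*b^2 - 10*b + 22) + 56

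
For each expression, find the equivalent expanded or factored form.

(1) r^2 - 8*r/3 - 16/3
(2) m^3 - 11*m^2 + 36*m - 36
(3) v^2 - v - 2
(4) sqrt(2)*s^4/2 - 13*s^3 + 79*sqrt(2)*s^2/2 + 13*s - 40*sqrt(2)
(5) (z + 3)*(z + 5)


(1) = (r - 4)*(r + 4/3)
(2) = (m - 6)*(m - 3)*(m - 2)
(3) = (v - 2)*(v + 1)
(4) = (s - 1)*(s - 8*sqrt(2))*(s - 5*sqrt(2))*(sqrt(2)*s/2 + sqrt(2)/2)
(5) = z^2 + 8*z + 15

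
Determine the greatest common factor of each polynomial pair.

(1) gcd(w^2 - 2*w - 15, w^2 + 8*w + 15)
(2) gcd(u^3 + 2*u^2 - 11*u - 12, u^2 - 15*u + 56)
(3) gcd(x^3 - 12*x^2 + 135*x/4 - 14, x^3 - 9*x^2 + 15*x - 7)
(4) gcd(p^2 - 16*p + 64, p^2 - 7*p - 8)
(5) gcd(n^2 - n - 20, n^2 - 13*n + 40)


(1) = w + 3
(2) = 1
(3) = 1
(4) = gcd((p - 8)^2, (p - 8)*(p + 1)) = p - 8
(5) = gcd((n - 5)*(n + 4), (n - 8)*(n - 5)) = n - 5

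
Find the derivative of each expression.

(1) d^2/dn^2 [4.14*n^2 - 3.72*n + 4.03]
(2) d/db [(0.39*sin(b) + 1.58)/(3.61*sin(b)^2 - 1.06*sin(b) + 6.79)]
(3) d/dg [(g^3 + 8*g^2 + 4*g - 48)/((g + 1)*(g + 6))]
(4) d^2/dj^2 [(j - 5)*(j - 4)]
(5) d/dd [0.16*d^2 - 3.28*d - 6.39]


(1) = 8.28000000000000
(2) = (-1.4079*sin(b)^2 - 11.4076*sin(b) + 4.3229)*cos(b)/(13.0321*sin(b)^4 - 7.6532*sin(b)^3 + 50.1474*sin(b)^2 - 14.3948*sin(b) + 46.1041)
(3) = (g^2 + 2*g + 10)/(g^2 + 2*g + 1)
(4) = 2
(5) = 0.32*d - 3.28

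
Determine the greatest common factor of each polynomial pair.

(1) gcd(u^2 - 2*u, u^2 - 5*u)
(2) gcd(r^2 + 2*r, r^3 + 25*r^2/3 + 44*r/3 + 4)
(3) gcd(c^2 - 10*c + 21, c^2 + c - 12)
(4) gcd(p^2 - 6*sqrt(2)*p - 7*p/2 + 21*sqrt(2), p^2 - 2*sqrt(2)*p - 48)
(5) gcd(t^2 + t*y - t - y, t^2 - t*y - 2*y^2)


(1) = gcd(u*(u - 2), u*(u - 5)) = u
(2) = gcd(r*(r + 2), (r + 1/3)*(r + 2)*(r + 6)) = r + 2
(3) = gcd((c - 7)*(c - 3), (c - 3)*(c + 4)) = c - 3
(4) = gcd((p - 7/2)*(p - 6*sqrt(2)), (p - 6*sqrt(2))*(p + 4*sqrt(2))) = p - 6*sqrt(2)
(5) = gcd((t - 1)*(t + y), (t - 2*y)*(t + y)) = t + y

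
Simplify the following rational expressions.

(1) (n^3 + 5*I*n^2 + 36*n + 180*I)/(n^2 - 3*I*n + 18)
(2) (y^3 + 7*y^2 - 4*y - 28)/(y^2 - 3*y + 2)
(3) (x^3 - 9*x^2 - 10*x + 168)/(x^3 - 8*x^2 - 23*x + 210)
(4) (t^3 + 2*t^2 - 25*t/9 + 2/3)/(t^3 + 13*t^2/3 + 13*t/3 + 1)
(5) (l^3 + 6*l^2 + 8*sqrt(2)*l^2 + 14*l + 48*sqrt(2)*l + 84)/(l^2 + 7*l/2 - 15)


(1) = (n^2 + 11*I*n - 30)/(n + 3*I)
(2) = (y^2 + 9*y + 14)/(y - 1)
(3) = (x + 4)/(x + 5)
(4) = (9*t^2 - 9*t + 2)/(9*t^2 + 12*t + 3)
(5) = (2*l^2 + 16*sqrt(2)*l + 28)/(2*l - 5)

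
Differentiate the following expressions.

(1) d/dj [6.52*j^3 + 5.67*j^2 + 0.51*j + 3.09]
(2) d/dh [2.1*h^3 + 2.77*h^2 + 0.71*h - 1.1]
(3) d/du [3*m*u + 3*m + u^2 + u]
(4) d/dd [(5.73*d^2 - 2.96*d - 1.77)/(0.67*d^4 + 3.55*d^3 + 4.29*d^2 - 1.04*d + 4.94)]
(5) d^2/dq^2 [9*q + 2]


(1) = 19.56*j^2 + 11.34*j + 0.51
(2) = 6.3*h^2 + 5.54*h + 0.71
(3) = 3*m + 2*u + 1
(4) = (-7.6782*d^5 - 14.3919*d^4 + 25.7596*d^3 + 25.5897*d^2 + 71.799*d - 16.4632)/(0.4489*d^8 + 4.757*d^7 + 18.3511*d^6 + 29.0654*d^5 + 17.6397*d^4 + 26.1508*d^3 + 43.4668*d^2 - 10.2752*d + 24.4036)
(5) = 0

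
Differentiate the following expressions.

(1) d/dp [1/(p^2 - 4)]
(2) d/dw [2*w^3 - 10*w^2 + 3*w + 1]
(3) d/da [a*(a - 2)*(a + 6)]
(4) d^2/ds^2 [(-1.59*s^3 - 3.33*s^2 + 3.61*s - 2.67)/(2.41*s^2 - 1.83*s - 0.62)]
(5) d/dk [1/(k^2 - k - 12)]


(1) = -2*p/(p^2 - 4)^2
(2) = 6*w^2 - 20*w + 3
(3) = 3*a^2 + 8*a - 12
(4) = (-2.839174*s^3 - 133.723962*s^2 + 99.350202*s - 36.61407)/(13.997521*s^6 - 31.886469*s^5 + 13.409481*s^4 + 10.277829*s^3 - 3.449742*s^2 - 2.110356*s - 0.238328)
(5) = (1 - 2*k)/(-k^2 + k + 12)^2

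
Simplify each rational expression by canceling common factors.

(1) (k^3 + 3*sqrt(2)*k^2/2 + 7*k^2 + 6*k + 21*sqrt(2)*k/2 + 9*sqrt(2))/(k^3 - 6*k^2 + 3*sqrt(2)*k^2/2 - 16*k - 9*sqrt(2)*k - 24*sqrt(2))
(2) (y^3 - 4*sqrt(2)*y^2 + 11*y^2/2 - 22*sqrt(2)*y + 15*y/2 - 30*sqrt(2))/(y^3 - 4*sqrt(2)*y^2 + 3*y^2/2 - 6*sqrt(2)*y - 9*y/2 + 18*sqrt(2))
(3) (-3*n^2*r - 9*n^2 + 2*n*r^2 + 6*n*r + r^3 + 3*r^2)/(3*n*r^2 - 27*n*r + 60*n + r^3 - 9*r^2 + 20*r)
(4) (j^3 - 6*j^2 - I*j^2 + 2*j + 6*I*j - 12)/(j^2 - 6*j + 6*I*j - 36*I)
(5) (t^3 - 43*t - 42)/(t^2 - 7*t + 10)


(1) = (4*k^2 + 28*k + 24)/(4*k^2 - 24*k - 64)
(2) = (4*y + 10)/(4*y - 6)
(3) = (-n*r - 3*n + r^2 + 3*r)/(r^2 - 9*r + 20)
(4) = (j^2 - I*j + 2)/(j + 6*I)
(5) = (t^3 - 43*t - 42)/(t^2 - 7*t + 10)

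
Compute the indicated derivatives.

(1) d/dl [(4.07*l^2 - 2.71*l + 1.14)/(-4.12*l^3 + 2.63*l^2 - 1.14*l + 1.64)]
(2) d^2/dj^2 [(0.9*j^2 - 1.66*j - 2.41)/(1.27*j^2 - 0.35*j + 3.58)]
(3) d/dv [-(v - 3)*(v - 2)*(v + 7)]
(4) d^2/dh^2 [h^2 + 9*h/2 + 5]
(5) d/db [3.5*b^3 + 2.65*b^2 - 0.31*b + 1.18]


(1) = (16.7684*l^4 - 22.3304*l^3 + 16.5779*l^2 + 7.3532*l - 3.1448)/(16.9744*l^6 - 21.6712*l^5 + 16.3105*l^4 - 19.51*l^3 + 9.926*l^2 - 3.7392*l + 2.6896)
(2) = (-4.554728*j^3 - 47.874174*j^2 + 51.711606*j + 40.233722)/(2.048383*j^6 - 1.693545*j^5 + 17.789271*j^4 - 9.590735*j^3 + 50.146134*j^2 - 13.45722*j + 45.882712)
(3) = -3*v^2 - 4*v + 29
(4) = 2
(5) = 10.5*b^2 + 5.3*b - 0.31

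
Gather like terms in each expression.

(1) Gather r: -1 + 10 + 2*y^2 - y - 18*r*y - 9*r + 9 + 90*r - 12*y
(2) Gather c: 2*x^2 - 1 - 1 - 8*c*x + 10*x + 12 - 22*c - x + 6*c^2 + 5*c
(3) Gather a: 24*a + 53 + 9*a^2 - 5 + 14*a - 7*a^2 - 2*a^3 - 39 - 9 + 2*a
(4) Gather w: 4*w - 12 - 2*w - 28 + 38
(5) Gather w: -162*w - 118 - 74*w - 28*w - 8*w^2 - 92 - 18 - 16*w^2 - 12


(1) = r*(81 - 18*y) + 2*y^2 - 13*y + 18
(2) = 6*c^2 + c*(-8*x - 17) + 2*x^2 + 9*x + 10
(3) = -2*a^3 + 2*a^2 + 40*a
(4) = 2*w - 2
(5) = -24*w^2 - 264*w - 240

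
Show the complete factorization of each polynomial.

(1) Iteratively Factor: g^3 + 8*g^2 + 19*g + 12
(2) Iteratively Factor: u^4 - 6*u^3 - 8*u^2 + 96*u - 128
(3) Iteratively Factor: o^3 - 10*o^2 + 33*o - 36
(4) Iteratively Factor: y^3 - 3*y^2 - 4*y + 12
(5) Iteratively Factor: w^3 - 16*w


(1) = (g + 1)*(g^2 + 7*g + 12) = (g + 1)*(g + 3)*(g + 4)
(2) = (u - 4)*(u^3 - 2*u^2 - 16*u + 32) = (u - 4)*(u - 2)*(u^2 - 16) = (u - 4)^2*(u - 2)*(u + 4)
(3) = (o - 3)*(o^2 - 7*o + 12) = (o - 4)*(o - 3)*(o - 3)
(4) = (y + 2)*(y^2 - 5*y + 6) = (y - 2)*(y + 2)*(y - 3)
(5) = (w + 4)*(w^2 - 4*w) = w*(w + 4)*(w - 4)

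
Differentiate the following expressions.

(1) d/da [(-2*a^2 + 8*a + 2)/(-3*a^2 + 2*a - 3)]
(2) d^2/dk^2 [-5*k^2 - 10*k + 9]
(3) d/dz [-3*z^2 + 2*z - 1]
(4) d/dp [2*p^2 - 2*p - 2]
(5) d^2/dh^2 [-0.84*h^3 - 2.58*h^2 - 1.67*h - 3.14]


(1) = 4*(5*a^2 + 6*a - 7)/(9*a^4 - 12*a^3 + 22*a^2 - 12*a + 9)
(2) = -10
(3) = 2 - 6*z
(4) = 4*p - 2
(5) = -5.04*h - 5.16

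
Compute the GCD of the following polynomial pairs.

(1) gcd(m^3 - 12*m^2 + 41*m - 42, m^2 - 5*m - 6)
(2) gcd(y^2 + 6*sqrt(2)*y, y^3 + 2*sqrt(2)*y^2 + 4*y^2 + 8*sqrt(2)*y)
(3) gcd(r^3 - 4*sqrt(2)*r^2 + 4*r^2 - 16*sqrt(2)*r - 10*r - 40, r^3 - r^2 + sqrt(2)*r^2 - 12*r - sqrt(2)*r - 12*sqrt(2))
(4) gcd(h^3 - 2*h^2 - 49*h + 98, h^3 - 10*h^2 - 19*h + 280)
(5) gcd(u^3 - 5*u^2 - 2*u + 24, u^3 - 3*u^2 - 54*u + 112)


(1) = gcd((m - 7)*(m - 3)*(m - 2), (m - 6)*(m + 1)) = 1
(2) = gcd(y*(y + 6*sqrt(2)), y*(y + 4)*(y + 2*sqrt(2))) = y
(3) = r + sqrt(2)
(4) = gcd((h - 7)*(h - 2)*(h + 7), (h - 8)*(h - 7)*(h + 5)) = h - 7
(5) = gcd((u - 4)*(u - 3)*(u + 2), (u - 8)*(u - 2)*(u + 7)) = 1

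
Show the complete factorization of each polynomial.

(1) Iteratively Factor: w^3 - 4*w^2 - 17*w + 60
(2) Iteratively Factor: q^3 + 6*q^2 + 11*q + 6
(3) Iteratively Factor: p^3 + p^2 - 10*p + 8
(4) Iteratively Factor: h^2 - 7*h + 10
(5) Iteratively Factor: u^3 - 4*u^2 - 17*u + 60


(1) = (w - 3)*(w^2 - w - 20) = (w - 3)*(w + 4)*(w - 5)
(2) = (q + 3)*(q^2 + 3*q + 2) = (q + 2)*(q + 3)*(q + 1)
(3) = (p + 4)*(p^2 - 3*p + 2) = (p - 1)*(p + 4)*(p - 2)
(4) = (h - 5)*(h - 2)
(5) = (u + 4)*(u^2 - 8*u + 15) = (u - 3)*(u + 4)*(u - 5)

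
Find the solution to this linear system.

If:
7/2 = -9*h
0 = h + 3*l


Then:
h = -7/18
l = 7/54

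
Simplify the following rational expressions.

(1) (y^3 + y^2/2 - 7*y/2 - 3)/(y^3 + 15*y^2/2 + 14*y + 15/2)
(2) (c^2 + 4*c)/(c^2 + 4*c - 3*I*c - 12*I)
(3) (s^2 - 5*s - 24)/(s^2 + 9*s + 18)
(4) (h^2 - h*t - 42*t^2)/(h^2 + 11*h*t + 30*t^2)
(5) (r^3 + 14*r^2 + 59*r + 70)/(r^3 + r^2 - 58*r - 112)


(1) = (y - 2)/(y + 5)
(2) = c/(c - 3*I)
(3) = (s - 8)/(s + 6)
(4) = (h - 7*t)/(h + 5*t)
(5) = (r + 5)/(r - 8)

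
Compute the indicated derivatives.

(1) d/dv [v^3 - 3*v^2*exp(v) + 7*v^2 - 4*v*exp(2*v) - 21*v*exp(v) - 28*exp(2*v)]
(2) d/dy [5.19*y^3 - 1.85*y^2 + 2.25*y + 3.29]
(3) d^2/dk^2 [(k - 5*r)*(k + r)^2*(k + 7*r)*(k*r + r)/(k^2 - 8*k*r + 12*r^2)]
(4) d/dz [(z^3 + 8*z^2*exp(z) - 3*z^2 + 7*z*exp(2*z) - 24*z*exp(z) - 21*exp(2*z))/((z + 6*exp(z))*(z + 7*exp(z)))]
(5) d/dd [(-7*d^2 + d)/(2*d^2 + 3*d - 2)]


(1) = -3*v^2*exp(v) + 3*v^2 - 8*v*exp(2*v) - 27*v*exp(v) + 14*v - 60*exp(2*v) - 21*exp(v)
(2) = 15.57*y^2 - 3.7*y + 2.25
(3) = 2*r*(3*k^7 - 60*k^6*r + k^6 + 396*k^5*r^2 - 24*k^5*r - 528*k^4*r^3 + 228*k^4*r^2 - 3771*k^3*r^4 - 868*k^3*r^3 + 14544*k^2*r^5 + 687*k^2*r^4 - 11700*k*r^6 + 5016*k*r^5 - 13152*r^7 - 12668*r^6)/(k^6 - 24*k^5*r + 228*k^4*r^2 - 1088*k^3*r^3 + 2736*k^2*r^4 - 3456*k*r^5 + 1728*r^6)
(4) = (-5*z^2*exp(z) + z^2 + 27*z*exp(z) + 6*exp(2*z) - 15*exp(z))/(z^2 + 12*z*exp(z) + 36*exp(2*z))
(5) = (-23*d^2 + 28*d - 2)/(4*d^4 + 12*d^3 + d^2 - 12*d + 4)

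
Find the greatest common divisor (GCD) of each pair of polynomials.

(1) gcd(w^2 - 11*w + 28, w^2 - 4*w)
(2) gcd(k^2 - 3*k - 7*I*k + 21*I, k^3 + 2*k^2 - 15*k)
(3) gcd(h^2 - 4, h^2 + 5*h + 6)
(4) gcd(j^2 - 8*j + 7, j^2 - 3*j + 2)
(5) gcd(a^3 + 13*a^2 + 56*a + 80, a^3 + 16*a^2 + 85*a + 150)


(1) = gcd((w - 7)*(w - 4), w*(w - 4)) = w - 4
(2) = gcd((k - 3)*(k - 7*I), k*(k - 3)*(k + 5)) = k - 3
(3) = h + 2
(4) = j - 1
(5) = gcd((a + 4)^2*(a + 5), (a + 5)^2*(a + 6)) = a + 5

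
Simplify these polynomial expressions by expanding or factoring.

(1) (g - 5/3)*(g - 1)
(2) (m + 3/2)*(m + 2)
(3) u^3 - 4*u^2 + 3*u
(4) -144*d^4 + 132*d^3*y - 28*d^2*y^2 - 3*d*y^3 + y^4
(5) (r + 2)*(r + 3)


(1) = g^2 - 8*g/3 + 5/3
(2) = m^2 + 7*m/2 + 3
(3) = u*(u - 3)*(u - 1)
(4) = (-4*d + y)*(-3*d + y)*(-2*d + y)*(6*d + y)
(5) = r^2 + 5*r + 6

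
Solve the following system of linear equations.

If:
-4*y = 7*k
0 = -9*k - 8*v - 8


Then:
k = -4*y/7
v = 9*y/14 - 1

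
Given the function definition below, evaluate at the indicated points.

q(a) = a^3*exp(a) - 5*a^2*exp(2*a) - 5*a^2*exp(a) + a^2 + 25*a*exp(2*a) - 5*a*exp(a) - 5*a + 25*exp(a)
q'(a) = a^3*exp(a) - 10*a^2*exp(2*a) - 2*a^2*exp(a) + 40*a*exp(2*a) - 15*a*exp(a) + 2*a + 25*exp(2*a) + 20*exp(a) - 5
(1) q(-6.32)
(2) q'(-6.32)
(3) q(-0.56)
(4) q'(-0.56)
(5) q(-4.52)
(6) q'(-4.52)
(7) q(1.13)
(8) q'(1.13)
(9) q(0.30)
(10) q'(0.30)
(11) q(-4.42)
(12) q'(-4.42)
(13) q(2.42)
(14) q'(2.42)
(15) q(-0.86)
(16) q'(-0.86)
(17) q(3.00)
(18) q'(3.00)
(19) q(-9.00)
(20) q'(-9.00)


(1) = 70.83
(2) = -18.03
(3) = 12.92
(4) = 9.47
(5) = 41.41
(6) = -14.58
(7) = 249.77
(8) = 553.63
(9) = 42.59
(10) = 82.09
(11) = 39.96
(12) = -14.36
(13) = 3917.03
(14) = 7841.61
(15) = 11.09
(16) = 3.30
(17) = 11936.18
(18) = 21868.22
(19) = 125.87
(20) = -23.09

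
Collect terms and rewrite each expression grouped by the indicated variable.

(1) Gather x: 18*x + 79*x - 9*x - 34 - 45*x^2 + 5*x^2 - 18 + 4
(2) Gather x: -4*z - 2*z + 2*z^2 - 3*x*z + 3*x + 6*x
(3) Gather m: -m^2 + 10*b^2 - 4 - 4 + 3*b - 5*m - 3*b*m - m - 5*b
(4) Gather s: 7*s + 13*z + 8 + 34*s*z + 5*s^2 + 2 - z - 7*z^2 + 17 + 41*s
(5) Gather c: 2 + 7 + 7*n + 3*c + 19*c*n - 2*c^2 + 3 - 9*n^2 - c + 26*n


(1) = -40*x^2 + 88*x - 48
(2) = x*(9 - 3*z) + 2*z^2 - 6*z
(3) = 10*b^2 - 2*b - m^2 + m*(-3*b - 6) - 8
(4) = 5*s^2 + s*(34*z + 48) - 7*z^2 + 12*z + 27
(5) = -2*c^2 + c*(19*n + 2) - 9*n^2 + 33*n + 12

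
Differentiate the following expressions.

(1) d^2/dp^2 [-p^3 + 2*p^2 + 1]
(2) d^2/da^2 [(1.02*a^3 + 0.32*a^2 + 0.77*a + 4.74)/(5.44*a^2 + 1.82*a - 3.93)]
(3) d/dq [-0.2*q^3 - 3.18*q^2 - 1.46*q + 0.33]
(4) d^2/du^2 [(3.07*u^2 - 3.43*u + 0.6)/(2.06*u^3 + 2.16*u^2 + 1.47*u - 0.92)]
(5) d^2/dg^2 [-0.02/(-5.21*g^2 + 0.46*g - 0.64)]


(1) = 4 - 6*p
(2) = (89.608496*a^3 + 838.916136*a^2 + 474.873444*a + 254.976108)/(160.989184*a^6 + 161.581056*a^5 - 294.850176*a^4 - 227.432296*a^3 + 213.007572*a^2 + 84.329154*a - 60.698457)
(3) = -0.6*q^2 - 6.36*q - 1.46
(4) = (26.055704*u^6 - 87.333288*u^5 - 116.798292*u^4 + 93.443564*u^3 - 13.704528*u^2 - 22.643136*u + 0.897152)/(8.741816*u^9 + 27.498528*u^8 + 47.547684*u^7 + 37.610832*u^6 + 9.367866*u^5 - 15.590088*u^4 - 9.119829*u^3 - 0.479412*u^2 + 3.732624*u - 0.778688)
(5) = (-1.085764*g^2 + 0.095864*g + 0.02*(10.42*g - 0.46)*(20.84*g - 0.92) - 0.133376)/(5.21*g^2 - 0.46*g + 0.64)^3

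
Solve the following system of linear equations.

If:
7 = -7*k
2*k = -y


Then:
k = -1
y = 2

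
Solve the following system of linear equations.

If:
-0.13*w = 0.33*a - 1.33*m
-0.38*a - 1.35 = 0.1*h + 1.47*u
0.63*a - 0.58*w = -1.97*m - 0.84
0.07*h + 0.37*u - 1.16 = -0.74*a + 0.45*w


Then:
a = 0.34630376344086*w - 0.750806451612903
h = 5.06041085385155*w + 44.2467962210583
m = 0.18366935483871*w - 0.186290322580645
u = -0.433766337069852*w - 3.73426746292036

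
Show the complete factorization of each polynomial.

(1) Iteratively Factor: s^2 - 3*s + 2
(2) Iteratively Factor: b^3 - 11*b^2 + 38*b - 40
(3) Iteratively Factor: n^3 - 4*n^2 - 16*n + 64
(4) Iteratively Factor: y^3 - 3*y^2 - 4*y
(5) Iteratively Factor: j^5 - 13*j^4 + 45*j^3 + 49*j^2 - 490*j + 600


(1) = (s - 1)*(s - 2)
(2) = (b - 2)*(b^2 - 9*b + 20) = (b - 4)*(b - 2)*(b - 5)
(3) = (n + 4)*(n^2 - 8*n + 16) = (n - 4)*(n + 4)*(n - 4)
(4) = (y)*(y^2 - 3*y - 4) = y*(y - 4)*(y + 1)
(5) = (j - 5)*(j^4 - 8*j^3 + 5*j^2 + 74*j - 120) = (j - 5)^2*(j^3 - 3*j^2 - 10*j + 24) = (j - 5)^2*(j - 4)*(j^2 + j - 6) = (j - 5)^2*(j - 4)*(j + 3)*(j - 2)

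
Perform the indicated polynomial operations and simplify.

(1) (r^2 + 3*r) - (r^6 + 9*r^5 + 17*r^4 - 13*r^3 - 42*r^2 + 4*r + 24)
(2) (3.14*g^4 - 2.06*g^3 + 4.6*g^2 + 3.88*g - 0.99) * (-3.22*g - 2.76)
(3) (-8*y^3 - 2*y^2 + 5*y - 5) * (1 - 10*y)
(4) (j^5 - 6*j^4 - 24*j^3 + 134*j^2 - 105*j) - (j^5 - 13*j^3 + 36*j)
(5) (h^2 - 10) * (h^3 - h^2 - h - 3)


(1) = -r^6 - 9*r^5 - 17*r^4 + 13*r^3 + 43*r^2 - r - 24
(2) = -10.1108*g^5 - 2.0332*g^4 - 9.1264*g^3 - 25.1896*g^2 - 7.521*g + 2.7324
(3) = 80*y^4 + 12*y^3 - 52*y^2 + 55*y - 5
(4) = -6*j^4 - 11*j^3 + 134*j^2 - 141*j
(5) = h^5 - h^4 - 11*h^3 + 7*h^2 + 10*h + 30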